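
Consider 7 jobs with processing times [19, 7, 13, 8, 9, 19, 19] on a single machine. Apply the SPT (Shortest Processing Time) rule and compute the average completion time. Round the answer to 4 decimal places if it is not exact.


Sort jobs by processing time (SPT order): [7, 8, 9, 13, 19, 19, 19]
Compute completion times sequentially:
  Job 1: processing = 7, completes at 7
  Job 2: processing = 8, completes at 15
  Job 3: processing = 9, completes at 24
  Job 4: processing = 13, completes at 37
  Job 5: processing = 19, completes at 56
  Job 6: processing = 19, completes at 75
  Job 7: processing = 19, completes at 94
Sum of completion times = 308
Average completion time = 308/7 = 44.0

44.0


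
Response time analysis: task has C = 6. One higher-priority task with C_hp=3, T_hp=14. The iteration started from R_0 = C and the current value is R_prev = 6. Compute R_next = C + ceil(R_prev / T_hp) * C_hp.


R_next = C + ceil(R_prev / T_hp) * C_hp
ceil(6 / 14) = ceil(0.4286) = 1
Interference = 1 * 3 = 3
R_next = 6 + 3 = 9

9


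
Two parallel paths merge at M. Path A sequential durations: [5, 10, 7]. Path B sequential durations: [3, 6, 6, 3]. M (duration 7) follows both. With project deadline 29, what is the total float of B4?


Forward pass: ES(B4) = sum of predecessors on chain B = 15
EF = ES + duration = 15 + 3 = 18
Backward pass: LF(M) = deadline = 29; LS(M) = 29 - 7 = 22
LF(B4) = LS(M) - sum(successors on chain B) = 22 - 0 = 22
LS = LF - duration = 22 - 3 = 19
Total float = LS - ES = 19 - 15 = 4

4


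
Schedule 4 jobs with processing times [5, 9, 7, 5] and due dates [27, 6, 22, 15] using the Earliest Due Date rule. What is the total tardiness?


Sort by due date (EDD order): [(9, 6), (5, 15), (7, 22), (5, 27)]
Compute completion times and tardiness:
  Job 1: p=9, d=6, C=9, tardiness=max(0,9-6)=3
  Job 2: p=5, d=15, C=14, tardiness=max(0,14-15)=0
  Job 3: p=7, d=22, C=21, tardiness=max(0,21-22)=0
  Job 4: p=5, d=27, C=26, tardiness=max(0,26-27)=0
Total tardiness = 3

3


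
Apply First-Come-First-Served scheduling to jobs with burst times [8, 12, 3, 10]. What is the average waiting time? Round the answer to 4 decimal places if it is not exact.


FCFS order (as given): [8, 12, 3, 10]
Waiting times:
  Job 1: wait = 0
  Job 2: wait = 8
  Job 3: wait = 20
  Job 4: wait = 23
Sum of waiting times = 51
Average waiting time = 51/4 = 12.75

12.75


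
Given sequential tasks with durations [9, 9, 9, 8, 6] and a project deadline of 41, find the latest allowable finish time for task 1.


LF(activity 1) = deadline - sum of successor durations
Successors: activities 2 through 5 with durations [9, 9, 8, 6]
Sum of successor durations = 32
LF = 41 - 32 = 9

9


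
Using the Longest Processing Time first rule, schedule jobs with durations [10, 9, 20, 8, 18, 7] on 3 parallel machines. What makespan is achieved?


Sort jobs in decreasing order (LPT): [20, 18, 10, 9, 8, 7]
Assign each job to the least loaded machine:
  Machine 1: jobs [20], load = 20
  Machine 2: jobs [18, 8], load = 26
  Machine 3: jobs [10, 9, 7], load = 26
Makespan = max load = 26

26


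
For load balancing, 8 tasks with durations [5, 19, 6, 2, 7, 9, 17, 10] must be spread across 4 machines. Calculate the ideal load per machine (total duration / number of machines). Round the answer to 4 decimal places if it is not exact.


Total processing time = 5 + 19 + 6 + 2 + 7 + 9 + 17 + 10 = 75
Number of machines = 4
Ideal balanced load = 75 / 4 = 18.75

18.75


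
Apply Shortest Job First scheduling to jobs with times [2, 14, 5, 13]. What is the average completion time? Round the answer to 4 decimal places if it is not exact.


SJF order (ascending): [2, 5, 13, 14]
Completion times:
  Job 1: burst=2, C=2
  Job 2: burst=5, C=7
  Job 3: burst=13, C=20
  Job 4: burst=14, C=34
Average completion = 63/4 = 15.75

15.75


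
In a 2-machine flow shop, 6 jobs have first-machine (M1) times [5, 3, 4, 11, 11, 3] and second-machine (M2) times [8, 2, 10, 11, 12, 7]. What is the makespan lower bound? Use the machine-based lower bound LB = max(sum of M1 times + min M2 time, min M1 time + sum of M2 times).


LB1 = sum(M1 times) + min(M2 times) = 37 + 2 = 39
LB2 = min(M1 times) + sum(M2 times) = 3 + 50 = 53
Lower bound = max(LB1, LB2) = max(39, 53) = 53

53


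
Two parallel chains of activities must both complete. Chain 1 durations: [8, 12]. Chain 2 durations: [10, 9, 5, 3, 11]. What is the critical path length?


Path A total = 8 + 12 = 20
Path B total = 10 + 9 + 5 + 3 + 11 = 38
Critical path = longest path = max(20, 38) = 38

38


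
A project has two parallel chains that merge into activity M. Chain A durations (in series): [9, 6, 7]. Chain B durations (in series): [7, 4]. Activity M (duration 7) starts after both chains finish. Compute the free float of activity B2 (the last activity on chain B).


ES(B2) = sum of predecessors on chain B = 7
EF(B2) = ES + duration = 7 + 4 = 11
Successor of B2 is M. ES(M) = max(sum(A), sum(B)) = max(22, 11) = 22
Free float = ES(successor) - EF(current) = 22 - 11 = 11

11


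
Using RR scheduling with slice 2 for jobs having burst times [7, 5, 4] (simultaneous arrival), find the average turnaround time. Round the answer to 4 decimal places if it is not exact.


Time quantum = 2
Execution trace:
  J1 runs 2 units, time = 2
  J2 runs 2 units, time = 4
  J3 runs 2 units, time = 6
  J1 runs 2 units, time = 8
  J2 runs 2 units, time = 10
  J3 runs 2 units, time = 12
  J1 runs 2 units, time = 14
  J2 runs 1 units, time = 15
  J1 runs 1 units, time = 16
Finish times: [16, 15, 12]
Average turnaround = 43/3 = 14.3333

14.3333


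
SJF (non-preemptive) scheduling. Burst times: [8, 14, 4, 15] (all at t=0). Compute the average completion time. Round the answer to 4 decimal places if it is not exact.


SJF order (ascending): [4, 8, 14, 15]
Completion times:
  Job 1: burst=4, C=4
  Job 2: burst=8, C=12
  Job 3: burst=14, C=26
  Job 4: burst=15, C=41
Average completion = 83/4 = 20.75

20.75


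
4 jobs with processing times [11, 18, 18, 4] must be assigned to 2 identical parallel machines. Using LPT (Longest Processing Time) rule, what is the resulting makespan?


Sort jobs in decreasing order (LPT): [18, 18, 11, 4]
Assign each job to the least loaded machine:
  Machine 1: jobs [18, 11], load = 29
  Machine 2: jobs [18, 4], load = 22
Makespan = max load = 29

29


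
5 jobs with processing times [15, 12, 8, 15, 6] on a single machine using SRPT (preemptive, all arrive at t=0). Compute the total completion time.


Since all jobs arrive at t=0, SRPT equals SPT ordering.
SPT order: [6, 8, 12, 15, 15]
Completion times:
  Job 1: p=6, C=6
  Job 2: p=8, C=14
  Job 3: p=12, C=26
  Job 4: p=15, C=41
  Job 5: p=15, C=56
Total completion time = 6 + 14 + 26 + 41 + 56 = 143

143


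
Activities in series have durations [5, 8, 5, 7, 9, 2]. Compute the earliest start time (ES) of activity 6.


Activity 6 starts after activities 1 through 5 complete.
Predecessor durations: [5, 8, 5, 7, 9]
ES = 5 + 8 + 5 + 7 + 9 = 34

34


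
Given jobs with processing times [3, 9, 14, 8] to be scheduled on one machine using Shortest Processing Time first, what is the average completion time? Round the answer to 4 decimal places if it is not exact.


Sort jobs by processing time (SPT order): [3, 8, 9, 14]
Compute completion times sequentially:
  Job 1: processing = 3, completes at 3
  Job 2: processing = 8, completes at 11
  Job 3: processing = 9, completes at 20
  Job 4: processing = 14, completes at 34
Sum of completion times = 68
Average completion time = 68/4 = 17.0

17.0


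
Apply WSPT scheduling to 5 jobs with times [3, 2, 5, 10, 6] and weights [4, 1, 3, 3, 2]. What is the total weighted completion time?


Compute p/w ratios and sort ascending (WSPT): [(3, 4), (5, 3), (2, 1), (6, 2), (10, 3)]
Compute weighted completion times:
  Job (p=3,w=4): C=3, w*C=4*3=12
  Job (p=5,w=3): C=8, w*C=3*8=24
  Job (p=2,w=1): C=10, w*C=1*10=10
  Job (p=6,w=2): C=16, w*C=2*16=32
  Job (p=10,w=3): C=26, w*C=3*26=78
Total weighted completion time = 156

156


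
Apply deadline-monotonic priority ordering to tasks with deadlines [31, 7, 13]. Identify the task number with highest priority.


Sort tasks by relative deadline (ascending):
  Task 2: deadline = 7
  Task 3: deadline = 13
  Task 1: deadline = 31
Priority order (highest first): [2, 3, 1]
Highest priority task = 2

2


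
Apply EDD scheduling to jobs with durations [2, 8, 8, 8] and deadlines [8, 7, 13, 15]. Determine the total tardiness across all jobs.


Sort by due date (EDD order): [(8, 7), (2, 8), (8, 13), (8, 15)]
Compute completion times and tardiness:
  Job 1: p=8, d=7, C=8, tardiness=max(0,8-7)=1
  Job 2: p=2, d=8, C=10, tardiness=max(0,10-8)=2
  Job 3: p=8, d=13, C=18, tardiness=max(0,18-13)=5
  Job 4: p=8, d=15, C=26, tardiness=max(0,26-15)=11
Total tardiness = 19

19


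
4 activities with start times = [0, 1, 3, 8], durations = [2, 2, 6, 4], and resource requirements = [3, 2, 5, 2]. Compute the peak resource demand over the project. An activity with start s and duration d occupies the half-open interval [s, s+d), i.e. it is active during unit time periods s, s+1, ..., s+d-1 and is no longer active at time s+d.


Each activity i is active on [start_i, start_i + duration_i).
Compute total resource usage per time slot:
  t=0: active resources = [3], total = 3
  t=1: active resources = [3, 2], total = 5
  t=2: active resources = [2], total = 2
  t=3: active resources = [5], total = 5
  t=4: active resources = [5], total = 5
  t=5: active resources = [5], total = 5
  t=6: active resources = [5], total = 5
  t=7: active resources = [5], total = 5
  t=8: active resources = [5, 2], total = 7
  t=9: active resources = [2], total = 2
  t=10: active resources = [2], total = 2
  t=11: active resources = [2], total = 2
Peak resource demand = 7

7


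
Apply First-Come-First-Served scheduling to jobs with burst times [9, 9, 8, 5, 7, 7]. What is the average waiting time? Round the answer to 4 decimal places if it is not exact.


FCFS order (as given): [9, 9, 8, 5, 7, 7]
Waiting times:
  Job 1: wait = 0
  Job 2: wait = 9
  Job 3: wait = 18
  Job 4: wait = 26
  Job 5: wait = 31
  Job 6: wait = 38
Sum of waiting times = 122
Average waiting time = 122/6 = 20.3333

20.3333


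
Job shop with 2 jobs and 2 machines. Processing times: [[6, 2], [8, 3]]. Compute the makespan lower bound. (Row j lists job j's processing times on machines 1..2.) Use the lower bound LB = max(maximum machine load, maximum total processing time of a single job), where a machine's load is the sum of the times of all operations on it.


Machine loads:
  Machine 1: 6 + 8 = 14
  Machine 2: 2 + 3 = 5
Max machine load = 14
Job totals:
  Job 1: 8
  Job 2: 11
Max job total = 11
Lower bound = max(14, 11) = 14

14


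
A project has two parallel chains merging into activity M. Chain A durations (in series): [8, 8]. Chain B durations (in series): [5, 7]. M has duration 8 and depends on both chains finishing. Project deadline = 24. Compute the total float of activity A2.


Forward pass: ES(A2) = sum of predecessors on chain A = 8
EF = ES + duration = 8 + 8 = 16
Backward pass: LF(M) = deadline = 24; LS(M) = 24 - 8 = 16
LF(A2) = LS(M) - sum(successors on chain A) = 16 - 0 = 16
LS = LF - duration = 16 - 8 = 8
Total float = LS - ES = 8 - 8 = 0

0


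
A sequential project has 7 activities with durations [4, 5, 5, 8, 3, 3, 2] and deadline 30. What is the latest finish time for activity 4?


LF(activity 4) = deadline - sum of successor durations
Successors: activities 5 through 7 with durations [3, 3, 2]
Sum of successor durations = 8
LF = 30 - 8 = 22

22


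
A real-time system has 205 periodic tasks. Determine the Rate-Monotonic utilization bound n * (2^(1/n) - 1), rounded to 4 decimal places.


Compute 2^(1/205) = 1.0033869285
Subtract 1: 1.0033869285 - 1 = 0.0033869285
Multiply by n: 205 * 0.0033869285 = 0.6943203425
Round to 4 dp: 0.6943

0.6943


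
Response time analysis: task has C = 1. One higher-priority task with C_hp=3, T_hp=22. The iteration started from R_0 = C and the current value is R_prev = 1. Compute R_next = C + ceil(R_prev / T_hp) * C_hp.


R_next = C + ceil(R_prev / T_hp) * C_hp
ceil(1 / 22) = ceil(0.0455) = 1
Interference = 1 * 3 = 3
R_next = 1 + 3 = 4

4


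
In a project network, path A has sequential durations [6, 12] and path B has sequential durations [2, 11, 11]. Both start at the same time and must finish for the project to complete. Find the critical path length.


Path A total = 6 + 12 = 18
Path B total = 2 + 11 + 11 = 24
Critical path = longest path = max(18, 24) = 24

24


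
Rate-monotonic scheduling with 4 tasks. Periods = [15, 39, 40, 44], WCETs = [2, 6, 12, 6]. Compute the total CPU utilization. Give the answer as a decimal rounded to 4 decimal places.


Compute individual utilizations (exact fractions):
  Task 1: C/T = 2/15 (approx. 0.1333)
  Task 2: C/T = 6/39 = 2/13 (approx. 0.1538)
  Task 3: C/T = 12/40 = 3/10 (approx. 0.3)
  Task 4: C/T = 6/44 = 3/22 (approx. 0.1364)
Total utilization U = 2/15 + 2/13 + 3/10 + 3/22 = 1552/2145
Rounded to 4 decimal places: U = 0.7235
RM (Liu & Layland) bound for 4 tasks = 0.756828; compare with U = 1552/2145 (approx. 0.723543)
U <= bound, so schedulable by RM sufficient condition.

0.7235


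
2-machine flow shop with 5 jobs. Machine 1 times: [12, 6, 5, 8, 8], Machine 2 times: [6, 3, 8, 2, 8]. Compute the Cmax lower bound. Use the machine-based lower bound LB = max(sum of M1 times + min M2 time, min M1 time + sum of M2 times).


LB1 = sum(M1 times) + min(M2 times) = 39 + 2 = 41
LB2 = min(M1 times) + sum(M2 times) = 5 + 27 = 32
Lower bound = max(LB1, LB2) = max(41, 32) = 41

41


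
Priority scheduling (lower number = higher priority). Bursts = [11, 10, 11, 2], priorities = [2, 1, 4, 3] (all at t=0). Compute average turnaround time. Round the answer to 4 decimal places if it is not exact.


Sort by priority (ascending = highest first):
Order: [(1, 10), (2, 11), (3, 2), (4, 11)]
Completion times:
  Priority 1, burst=10, C=10
  Priority 2, burst=11, C=21
  Priority 3, burst=2, C=23
  Priority 4, burst=11, C=34
Average turnaround = 88/4 = 22.0

22.0


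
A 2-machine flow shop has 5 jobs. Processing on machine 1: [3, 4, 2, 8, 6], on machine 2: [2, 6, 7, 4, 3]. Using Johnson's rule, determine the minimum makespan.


Apply Johnson's rule:
  Group 1 (a <= b): [(3, 2, 7), (2, 4, 6)]
  Group 2 (a > b): [(4, 8, 4), (5, 6, 3), (1, 3, 2)]
Optimal job order: [3, 2, 4, 5, 1]
Schedule:
  Job 3: M1 done at 2, M2 done at 9
  Job 2: M1 done at 6, M2 done at 15
  Job 4: M1 done at 14, M2 done at 19
  Job 5: M1 done at 20, M2 done at 23
  Job 1: M1 done at 23, M2 done at 25
Makespan = 25

25


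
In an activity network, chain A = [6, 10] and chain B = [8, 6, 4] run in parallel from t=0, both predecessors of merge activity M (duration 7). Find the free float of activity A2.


ES(A2) = sum of predecessors on chain A = 6
EF(A2) = ES + duration = 6 + 10 = 16
Successor of A2 is M. ES(M) = max(sum(A), sum(B)) = max(16, 18) = 18
Free float = ES(successor) - EF(current) = 18 - 16 = 2

2


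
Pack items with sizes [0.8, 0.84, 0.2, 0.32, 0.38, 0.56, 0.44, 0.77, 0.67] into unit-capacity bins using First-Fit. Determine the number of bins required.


Place items sequentially using First-Fit:
  Item 0.8 -> new Bin 1
  Item 0.84 -> new Bin 2
  Item 0.2 -> Bin 1 (now 1.0)
  Item 0.32 -> new Bin 3
  Item 0.38 -> Bin 3 (now 0.7)
  Item 0.56 -> new Bin 4
  Item 0.44 -> Bin 4 (now 1.0)
  Item 0.77 -> new Bin 5
  Item 0.67 -> new Bin 6
Total bins used = 6

6


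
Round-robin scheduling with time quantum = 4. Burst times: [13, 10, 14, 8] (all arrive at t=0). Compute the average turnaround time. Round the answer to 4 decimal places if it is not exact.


Time quantum = 4
Execution trace:
  J1 runs 4 units, time = 4
  J2 runs 4 units, time = 8
  J3 runs 4 units, time = 12
  J4 runs 4 units, time = 16
  J1 runs 4 units, time = 20
  J2 runs 4 units, time = 24
  J3 runs 4 units, time = 28
  J4 runs 4 units, time = 32
  J1 runs 4 units, time = 36
  J2 runs 2 units, time = 38
  J3 runs 4 units, time = 42
  J1 runs 1 units, time = 43
  J3 runs 2 units, time = 45
Finish times: [43, 38, 45, 32]
Average turnaround = 158/4 = 39.5

39.5


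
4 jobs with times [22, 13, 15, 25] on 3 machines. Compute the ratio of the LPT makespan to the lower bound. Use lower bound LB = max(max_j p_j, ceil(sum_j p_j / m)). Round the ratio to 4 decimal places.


LPT order: [25, 22, 15, 13]
Machine loads after assignment: [25, 22, 28]
LPT makespan = 28
Lower bound = max(max_job, ceil(total/3)) = max(25, 25) = 25
Ratio = 28 / 25 = 1.12

1.12


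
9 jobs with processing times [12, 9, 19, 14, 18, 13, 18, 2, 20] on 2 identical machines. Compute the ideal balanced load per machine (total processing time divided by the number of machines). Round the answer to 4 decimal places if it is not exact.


Total processing time = 12 + 9 + 19 + 14 + 18 + 13 + 18 + 2 + 20 = 125
Number of machines = 2
Ideal balanced load = 125 / 2 = 62.5

62.5


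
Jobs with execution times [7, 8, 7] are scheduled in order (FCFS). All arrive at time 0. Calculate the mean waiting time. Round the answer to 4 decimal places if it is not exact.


FCFS order (as given): [7, 8, 7]
Waiting times:
  Job 1: wait = 0
  Job 2: wait = 7
  Job 3: wait = 15
Sum of waiting times = 22
Average waiting time = 22/3 = 7.3333

7.3333


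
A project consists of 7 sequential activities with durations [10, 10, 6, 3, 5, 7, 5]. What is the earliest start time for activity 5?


Activity 5 starts after activities 1 through 4 complete.
Predecessor durations: [10, 10, 6, 3]
ES = 10 + 10 + 6 + 3 = 29

29


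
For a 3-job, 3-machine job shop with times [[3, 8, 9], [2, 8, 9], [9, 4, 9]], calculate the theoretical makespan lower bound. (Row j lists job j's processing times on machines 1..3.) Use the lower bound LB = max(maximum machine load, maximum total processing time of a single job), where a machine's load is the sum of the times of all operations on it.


Machine loads:
  Machine 1: 3 + 2 + 9 = 14
  Machine 2: 8 + 8 + 4 = 20
  Machine 3: 9 + 9 + 9 = 27
Max machine load = 27
Job totals:
  Job 1: 20
  Job 2: 19
  Job 3: 22
Max job total = 22
Lower bound = max(27, 22) = 27

27


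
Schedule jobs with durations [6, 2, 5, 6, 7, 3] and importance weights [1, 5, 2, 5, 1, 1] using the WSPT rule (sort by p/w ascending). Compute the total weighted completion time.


Compute p/w ratios and sort ascending (WSPT): [(2, 5), (6, 5), (5, 2), (3, 1), (6, 1), (7, 1)]
Compute weighted completion times:
  Job (p=2,w=5): C=2, w*C=5*2=10
  Job (p=6,w=5): C=8, w*C=5*8=40
  Job (p=5,w=2): C=13, w*C=2*13=26
  Job (p=3,w=1): C=16, w*C=1*16=16
  Job (p=6,w=1): C=22, w*C=1*22=22
  Job (p=7,w=1): C=29, w*C=1*29=29
Total weighted completion time = 143

143


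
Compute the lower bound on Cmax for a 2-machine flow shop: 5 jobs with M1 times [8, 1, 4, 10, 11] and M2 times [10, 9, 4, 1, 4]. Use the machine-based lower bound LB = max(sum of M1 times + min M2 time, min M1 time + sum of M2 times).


LB1 = sum(M1 times) + min(M2 times) = 34 + 1 = 35
LB2 = min(M1 times) + sum(M2 times) = 1 + 28 = 29
Lower bound = max(LB1, LB2) = max(35, 29) = 35

35


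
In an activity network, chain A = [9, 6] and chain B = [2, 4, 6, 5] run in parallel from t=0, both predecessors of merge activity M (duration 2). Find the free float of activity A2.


ES(A2) = sum of predecessors on chain A = 9
EF(A2) = ES + duration = 9 + 6 = 15
Successor of A2 is M. ES(M) = max(sum(A), sum(B)) = max(15, 17) = 17
Free float = ES(successor) - EF(current) = 17 - 15 = 2

2


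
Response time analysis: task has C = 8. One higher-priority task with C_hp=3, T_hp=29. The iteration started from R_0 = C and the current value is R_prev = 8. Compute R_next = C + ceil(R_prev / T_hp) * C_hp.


R_next = C + ceil(R_prev / T_hp) * C_hp
ceil(8 / 29) = ceil(0.2759) = 1
Interference = 1 * 3 = 3
R_next = 8 + 3 = 11

11


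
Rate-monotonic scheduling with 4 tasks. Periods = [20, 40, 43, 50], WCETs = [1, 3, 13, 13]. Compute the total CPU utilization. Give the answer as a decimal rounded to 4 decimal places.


Compute individual utilizations (exact fractions):
  Task 1: C/T = 1/20 (approx. 0.05)
  Task 2: C/T = 3/40 (approx. 0.075)
  Task 3: C/T = 13/43 (approx. 0.3023)
  Task 4: C/T = 13/50 (approx. 0.26)
Total utilization U = 1/20 + 3/40 + 13/43 + 13/50 = 5911/8600
Rounded to 4 decimal places: U = 0.6873
RM (Liu & Layland) bound for 4 tasks = 0.756828; compare with U = 5911/8600 (approx. 0.687326)
U <= bound, so schedulable by RM sufficient condition.

0.6873


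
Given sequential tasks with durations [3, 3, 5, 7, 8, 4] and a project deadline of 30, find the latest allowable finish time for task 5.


LF(activity 5) = deadline - sum of successor durations
Successors: activities 6 through 6 with durations [4]
Sum of successor durations = 4
LF = 30 - 4 = 26

26


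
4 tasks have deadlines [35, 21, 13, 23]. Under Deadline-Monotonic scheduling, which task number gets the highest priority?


Sort tasks by relative deadline (ascending):
  Task 3: deadline = 13
  Task 2: deadline = 21
  Task 4: deadline = 23
  Task 1: deadline = 35
Priority order (highest first): [3, 2, 4, 1]
Highest priority task = 3

3


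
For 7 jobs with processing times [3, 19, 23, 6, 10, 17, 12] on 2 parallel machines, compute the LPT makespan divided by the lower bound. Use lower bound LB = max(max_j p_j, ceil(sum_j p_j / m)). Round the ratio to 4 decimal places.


LPT order: [23, 19, 17, 12, 10, 6, 3]
Machine loads after assignment: [45, 45]
LPT makespan = 45
Lower bound = max(max_job, ceil(total/2)) = max(23, 45) = 45
Ratio = 45 / 45 = 1.0

1.0


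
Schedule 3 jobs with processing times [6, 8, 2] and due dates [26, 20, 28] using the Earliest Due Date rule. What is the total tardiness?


Sort by due date (EDD order): [(8, 20), (6, 26), (2, 28)]
Compute completion times and tardiness:
  Job 1: p=8, d=20, C=8, tardiness=max(0,8-20)=0
  Job 2: p=6, d=26, C=14, tardiness=max(0,14-26)=0
  Job 3: p=2, d=28, C=16, tardiness=max(0,16-28)=0
Total tardiness = 0

0


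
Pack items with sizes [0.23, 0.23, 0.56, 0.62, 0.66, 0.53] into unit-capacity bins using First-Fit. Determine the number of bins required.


Place items sequentially using First-Fit:
  Item 0.23 -> new Bin 1
  Item 0.23 -> Bin 1 (now 0.46)
  Item 0.56 -> new Bin 2
  Item 0.62 -> new Bin 3
  Item 0.66 -> new Bin 4
  Item 0.53 -> Bin 1 (now 0.99)
Total bins used = 4

4


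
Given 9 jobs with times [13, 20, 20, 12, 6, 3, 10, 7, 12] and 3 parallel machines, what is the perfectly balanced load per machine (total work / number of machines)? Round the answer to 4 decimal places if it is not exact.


Total processing time = 13 + 20 + 20 + 12 + 6 + 3 + 10 + 7 + 12 = 103
Number of machines = 3
Ideal balanced load = 103 / 3 = 34.3333

34.3333


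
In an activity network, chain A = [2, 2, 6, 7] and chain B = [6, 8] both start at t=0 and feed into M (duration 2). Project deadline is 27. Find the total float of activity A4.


Forward pass: ES(A4) = sum of predecessors on chain A = 10
EF = ES + duration = 10 + 7 = 17
Backward pass: LF(M) = deadline = 27; LS(M) = 27 - 2 = 25
LF(A4) = LS(M) - sum(successors on chain A) = 25 - 0 = 25
LS = LF - duration = 25 - 7 = 18
Total float = LS - ES = 18 - 10 = 8

8


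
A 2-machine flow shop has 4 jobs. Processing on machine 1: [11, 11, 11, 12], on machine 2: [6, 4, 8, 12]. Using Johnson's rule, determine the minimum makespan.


Apply Johnson's rule:
  Group 1 (a <= b): [(4, 12, 12)]
  Group 2 (a > b): [(3, 11, 8), (1, 11, 6), (2, 11, 4)]
Optimal job order: [4, 3, 1, 2]
Schedule:
  Job 4: M1 done at 12, M2 done at 24
  Job 3: M1 done at 23, M2 done at 32
  Job 1: M1 done at 34, M2 done at 40
  Job 2: M1 done at 45, M2 done at 49
Makespan = 49

49


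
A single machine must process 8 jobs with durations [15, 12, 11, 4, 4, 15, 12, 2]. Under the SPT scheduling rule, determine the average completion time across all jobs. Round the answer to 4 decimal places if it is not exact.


Sort jobs by processing time (SPT order): [2, 4, 4, 11, 12, 12, 15, 15]
Compute completion times sequentially:
  Job 1: processing = 2, completes at 2
  Job 2: processing = 4, completes at 6
  Job 3: processing = 4, completes at 10
  Job 4: processing = 11, completes at 21
  Job 5: processing = 12, completes at 33
  Job 6: processing = 12, completes at 45
  Job 7: processing = 15, completes at 60
  Job 8: processing = 15, completes at 75
Sum of completion times = 252
Average completion time = 252/8 = 31.5

31.5


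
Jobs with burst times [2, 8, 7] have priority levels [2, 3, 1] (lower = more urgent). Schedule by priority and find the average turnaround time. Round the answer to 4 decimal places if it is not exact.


Sort by priority (ascending = highest first):
Order: [(1, 7), (2, 2), (3, 8)]
Completion times:
  Priority 1, burst=7, C=7
  Priority 2, burst=2, C=9
  Priority 3, burst=8, C=17
Average turnaround = 33/3 = 11.0

11.0


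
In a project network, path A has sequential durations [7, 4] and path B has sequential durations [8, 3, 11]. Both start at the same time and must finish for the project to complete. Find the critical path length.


Path A total = 7 + 4 = 11
Path B total = 8 + 3 + 11 = 22
Critical path = longest path = max(11, 22) = 22

22


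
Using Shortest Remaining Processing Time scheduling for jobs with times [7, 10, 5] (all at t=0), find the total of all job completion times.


Since all jobs arrive at t=0, SRPT equals SPT ordering.
SPT order: [5, 7, 10]
Completion times:
  Job 1: p=5, C=5
  Job 2: p=7, C=12
  Job 3: p=10, C=22
Total completion time = 5 + 12 + 22 = 39

39


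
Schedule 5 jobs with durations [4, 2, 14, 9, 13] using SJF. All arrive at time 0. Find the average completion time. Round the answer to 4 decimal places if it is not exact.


SJF order (ascending): [2, 4, 9, 13, 14]
Completion times:
  Job 1: burst=2, C=2
  Job 2: burst=4, C=6
  Job 3: burst=9, C=15
  Job 4: burst=13, C=28
  Job 5: burst=14, C=42
Average completion = 93/5 = 18.6

18.6


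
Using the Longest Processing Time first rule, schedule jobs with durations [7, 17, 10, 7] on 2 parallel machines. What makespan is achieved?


Sort jobs in decreasing order (LPT): [17, 10, 7, 7]
Assign each job to the least loaded machine:
  Machine 1: jobs [17, 7], load = 24
  Machine 2: jobs [10, 7], load = 17
Makespan = max load = 24

24


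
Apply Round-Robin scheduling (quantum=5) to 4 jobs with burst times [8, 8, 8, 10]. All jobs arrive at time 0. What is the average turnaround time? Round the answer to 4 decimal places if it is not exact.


Time quantum = 5
Execution trace:
  J1 runs 5 units, time = 5
  J2 runs 5 units, time = 10
  J3 runs 5 units, time = 15
  J4 runs 5 units, time = 20
  J1 runs 3 units, time = 23
  J2 runs 3 units, time = 26
  J3 runs 3 units, time = 29
  J4 runs 5 units, time = 34
Finish times: [23, 26, 29, 34]
Average turnaround = 112/4 = 28.0

28.0


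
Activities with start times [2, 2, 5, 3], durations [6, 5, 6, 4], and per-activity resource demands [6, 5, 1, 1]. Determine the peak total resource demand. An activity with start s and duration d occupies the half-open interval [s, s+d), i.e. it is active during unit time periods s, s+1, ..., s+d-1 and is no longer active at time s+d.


Each activity i is active on [start_i, start_i + duration_i).
Compute total resource usage per time slot:
  t=0: active resources = [], total = 0
  t=1: active resources = [], total = 0
  t=2: active resources = [6, 5], total = 11
  t=3: active resources = [6, 5, 1], total = 12
  t=4: active resources = [6, 5, 1], total = 12
  t=5: active resources = [6, 5, 1, 1], total = 13
  t=6: active resources = [6, 5, 1, 1], total = 13
  t=7: active resources = [6, 1], total = 7
  t=8: active resources = [1], total = 1
  t=9: active resources = [1], total = 1
  t=10: active resources = [1], total = 1
Peak resource demand = 13

13


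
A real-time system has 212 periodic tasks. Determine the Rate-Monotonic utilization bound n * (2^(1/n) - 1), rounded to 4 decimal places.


Compute 2^(1/212) = 1.0032749130
Subtract 1: 1.0032749130 - 1 = 0.0032749130
Multiply by n: 212 * 0.0032749130 = 0.6942815560
Round to 4 dp: 0.6943

0.6943


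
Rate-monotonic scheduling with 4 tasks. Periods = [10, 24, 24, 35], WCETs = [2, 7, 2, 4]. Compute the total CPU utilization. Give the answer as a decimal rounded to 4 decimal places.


Compute individual utilizations (exact fractions):
  Task 1: C/T = 2/10 = 1/5 (approx. 0.2)
  Task 2: C/T = 7/24 (approx. 0.2917)
  Task 3: C/T = 2/24 = 1/12 (approx. 0.0833)
  Task 4: C/T = 4/35 (approx. 0.1143)
Total utilization U = 1/5 + 7/24 + 1/12 + 4/35 = 193/280
Rounded to 4 decimal places: U = 0.6893
RM (Liu & Layland) bound for 4 tasks = 0.756828; compare with U = 193/280 (approx. 0.689286)
U <= bound, so schedulable by RM sufficient condition.

0.6893


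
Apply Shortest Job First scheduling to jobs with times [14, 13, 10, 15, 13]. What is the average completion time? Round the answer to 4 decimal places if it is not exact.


SJF order (ascending): [10, 13, 13, 14, 15]
Completion times:
  Job 1: burst=10, C=10
  Job 2: burst=13, C=23
  Job 3: burst=13, C=36
  Job 4: burst=14, C=50
  Job 5: burst=15, C=65
Average completion = 184/5 = 36.8

36.8


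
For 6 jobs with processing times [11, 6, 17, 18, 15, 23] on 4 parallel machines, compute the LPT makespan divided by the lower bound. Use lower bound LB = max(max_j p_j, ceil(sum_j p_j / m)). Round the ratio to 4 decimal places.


LPT order: [23, 18, 17, 15, 11, 6]
Machine loads after assignment: [23, 18, 23, 26]
LPT makespan = 26
Lower bound = max(max_job, ceil(total/4)) = max(23, 23) = 23
Ratio = 26 / 23 = 1.1304

1.1304


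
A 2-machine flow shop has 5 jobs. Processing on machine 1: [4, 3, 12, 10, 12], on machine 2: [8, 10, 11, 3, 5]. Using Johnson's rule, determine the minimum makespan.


Apply Johnson's rule:
  Group 1 (a <= b): [(2, 3, 10), (1, 4, 8)]
  Group 2 (a > b): [(3, 12, 11), (5, 12, 5), (4, 10, 3)]
Optimal job order: [2, 1, 3, 5, 4]
Schedule:
  Job 2: M1 done at 3, M2 done at 13
  Job 1: M1 done at 7, M2 done at 21
  Job 3: M1 done at 19, M2 done at 32
  Job 5: M1 done at 31, M2 done at 37
  Job 4: M1 done at 41, M2 done at 44
Makespan = 44

44


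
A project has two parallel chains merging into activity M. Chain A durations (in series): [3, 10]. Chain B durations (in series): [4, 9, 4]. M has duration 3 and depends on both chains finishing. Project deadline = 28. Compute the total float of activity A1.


Forward pass: ES(A1) = sum of predecessors on chain A = 0
EF = ES + duration = 0 + 3 = 3
Backward pass: LF(M) = deadline = 28; LS(M) = 28 - 3 = 25
LF(A1) = LS(M) - sum(successors on chain A) = 25 - 10 = 15
LS = LF - duration = 15 - 3 = 12
Total float = LS - ES = 12 - 0 = 12

12


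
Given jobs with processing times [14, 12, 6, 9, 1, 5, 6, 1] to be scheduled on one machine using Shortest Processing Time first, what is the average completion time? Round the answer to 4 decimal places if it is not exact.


Sort jobs by processing time (SPT order): [1, 1, 5, 6, 6, 9, 12, 14]
Compute completion times sequentially:
  Job 1: processing = 1, completes at 1
  Job 2: processing = 1, completes at 2
  Job 3: processing = 5, completes at 7
  Job 4: processing = 6, completes at 13
  Job 5: processing = 6, completes at 19
  Job 6: processing = 9, completes at 28
  Job 7: processing = 12, completes at 40
  Job 8: processing = 14, completes at 54
Sum of completion times = 164
Average completion time = 164/8 = 20.5

20.5


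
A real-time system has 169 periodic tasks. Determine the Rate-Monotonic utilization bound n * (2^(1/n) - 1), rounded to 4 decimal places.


Compute 2^(1/169) = 1.0041098851
Subtract 1: 1.0041098851 - 1 = 0.0041098851
Multiply by n: 169 * 0.0041098851 = 0.6945705819
Round to 4 dp: 0.6946

0.6946


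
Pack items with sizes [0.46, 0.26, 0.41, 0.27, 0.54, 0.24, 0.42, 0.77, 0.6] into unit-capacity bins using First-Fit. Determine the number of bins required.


Place items sequentially using First-Fit:
  Item 0.46 -> new Bin 1
  Item 0.26 -> Bin 1 (now 0.72)
  Item 0.41 -> new Bin 2
  Item 0.27 -> Bin 1 (now 0.99)
  Item 0.54 -> Bin 2 (now 0.95)
  Item 0.24 -> new Bin 3
  Item 0.42 -> Bin 3 (now 0.66)
  Item 0.77 -> new Bin 4
  Item 0.6 -> new Bin 5
Total bins used = 5

5


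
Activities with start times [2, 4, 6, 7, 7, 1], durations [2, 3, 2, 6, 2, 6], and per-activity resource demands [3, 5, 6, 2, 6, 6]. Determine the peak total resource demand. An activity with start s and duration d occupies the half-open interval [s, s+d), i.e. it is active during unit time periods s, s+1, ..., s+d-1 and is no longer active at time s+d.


Each activity i is active on [start_i, start_i + duration_i).
Compute total resource usage per time slot:
  t=0: active resources = [], total = 0
  t=1: active resources = [6], total = 6
  t=2: active resources = [3, 6], total = 9
  t=3: active resources = [3, 6], total = 9
  t=4: active resources = [5, 6], total = 11
  t=5: active resources = [5, 6], total = 11
  t=6: active resources = [5, 6, 6], total = 17
  t=7: active resources = [6, 2, 6], total = 14
  t=8: active resources = [2, 6], total = 8
  t=9: active resources = [2], total = 2
  t=10: active resources = [2], total = 2
  t=11: active resources = [2], total = 2
  t=12: active resources = [2], total = 2
Peak resource demand = 17

17


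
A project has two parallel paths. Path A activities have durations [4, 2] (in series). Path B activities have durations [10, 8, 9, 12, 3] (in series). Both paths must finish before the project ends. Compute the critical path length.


Path A total = 4 + 2 = 6
Path B total = 10 + 8 + 9 + 12 + 3 = 42
Critical path = longest path = max(6, 42) = 42

42


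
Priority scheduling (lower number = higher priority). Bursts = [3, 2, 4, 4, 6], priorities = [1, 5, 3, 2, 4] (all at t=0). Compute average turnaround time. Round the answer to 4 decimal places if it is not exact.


Sort by priority (ascending = highest first):
Order: [(1, 3), (2, 4), (3, 4), (4, 6), (5, 2)]
Completion times:
  Priority 1, burst=3, C=3
  Priority 2, burst=4, C=7
  Priority 3, burst=4, C=11
  Priority 4, burst=6, C=17
  Priority 5, burst=2, C=19
Average turnaround = 57/5 = 11.4

11.4


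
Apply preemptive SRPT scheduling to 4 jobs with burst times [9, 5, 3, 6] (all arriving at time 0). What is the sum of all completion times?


Since all jobs arrive at t=0, SRPT equals SPT ordering.
SPT order: [3, 5, 6, 9]
Completion times:
  Job 1: p=3, C=3
  Job 2: p=5, C=8
  Job 3: p=6, C=14
  Job 4: p=9, C=23
Total completion time = 3 + 8 + 14 + 23 = 48

48


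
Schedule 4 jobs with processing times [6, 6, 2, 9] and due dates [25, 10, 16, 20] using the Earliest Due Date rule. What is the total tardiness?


Sort by due date (EDD order): [(6, 10), (2, 16), (9, 20), (6, 25)]
Compute completion times and tardiness:
  Job 1: p=6, d=10, C=6, tardiness=max(0,6-10)=0
  Job 2: p=2, d=16, C=8, tardiness=max(0,8-16)=0
  Job 3: p=9, d=20, C=17, tardiness=max(0,17-20)=0
  Job 4: p=6, d=25, C=23, tardiness=max(0,23-25)=0
Total tardiness = 0

0


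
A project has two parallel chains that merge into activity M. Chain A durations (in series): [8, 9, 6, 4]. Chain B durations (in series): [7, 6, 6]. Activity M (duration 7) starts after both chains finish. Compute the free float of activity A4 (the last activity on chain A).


ES(A4) = sum of predecessors on chain A = 23
EF(A4) = ES + duration = 23 + 4 = 27
Successor of A4 is M. ES(M) = max(sum(A), sum(B)) = max(27, 19) = 27
Free float = ES(successor) - EF(current) = 27 - 27 = 0

0


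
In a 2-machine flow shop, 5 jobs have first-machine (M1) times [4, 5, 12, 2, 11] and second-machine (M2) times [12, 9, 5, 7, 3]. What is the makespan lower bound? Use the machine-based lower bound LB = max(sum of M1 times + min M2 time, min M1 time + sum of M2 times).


LB1 = sum(M1 times) + min(M2 times) = 34 + 3 = 37
LB2 = min(M1 times) + sum(M2 times) = 2 + 36 = 38
Lower bound = max(LB1, LB2) = max(37, 38) = 38

38


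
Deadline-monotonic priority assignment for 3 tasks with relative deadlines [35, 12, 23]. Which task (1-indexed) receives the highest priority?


Sort tasks by relative deadline (ascending):
  Task 2: deadline = 12
  Task 3: deadline = 23
  Task 1: deadline = 35
Priority order (highest first): [2, 3, 1]
Highest priority task = 2

2


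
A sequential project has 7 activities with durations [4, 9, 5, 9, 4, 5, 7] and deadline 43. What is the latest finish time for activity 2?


LF(activity 2) = deadline - sum of successor durations
Successors: activities 3 through 7 with durations [5, 9, 4, 5, 7]
Sum of successor durations = 30
LF = 43 - 30 = 13

13


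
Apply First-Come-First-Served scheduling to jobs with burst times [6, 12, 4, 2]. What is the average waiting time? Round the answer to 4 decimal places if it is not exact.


FCFS order (as given): [6, 12, 4, 2]
Waiting times:
  Job 1: wait = 0
  Job 2: wait = 6
  Job 3: wait = 18
  Job 4: wait = 22
Sum of waiting times = 46
Average waiting time = 46/4 = 11.5

11.5


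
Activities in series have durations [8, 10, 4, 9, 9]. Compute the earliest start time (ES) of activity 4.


Activity 4 starts after activities 1 through 3 complete.
Predecessor durations: [8, 10, 4]
ES = 8 + 10 + 4 = 22

22


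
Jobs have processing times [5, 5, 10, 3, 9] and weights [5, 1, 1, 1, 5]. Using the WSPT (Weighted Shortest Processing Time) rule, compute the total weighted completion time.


Compute p/w ratios and sort ascending (WSPT): [(5, 5), (9, 5), (3, 1), (5, 1), (10, 1)]
Compute weighted completion times:
  Job (p=5,w=5): C=5, w*C=5*5=25
  Job (p=9,w=5): C=14, w*C=5*14=70
  Job (p=3,w=1): C=17, w*C=1*17=17
  Job (p=5,w=1): C=22, w*C=1*22=22
  Job (p=10,w=1): C=32, w*C=1*32=32
Total weighted completion time = 166

166


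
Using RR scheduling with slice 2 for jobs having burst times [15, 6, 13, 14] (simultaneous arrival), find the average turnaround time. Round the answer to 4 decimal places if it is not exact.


Time quantum = 2
Execution trace:
  J1 runs 2 units, time = 2
  J2 runs 2 units, time = 4
  J3 runs 2 units, time = 6
  J4 runs 2 units, time = 8
  J1 runs 2 units, time = 10
  J2 runs 2 units, time = 12
  J3 runs 2 units, time = 14
  J4 runs 2 units, time = 16
  J1 runs 2 units, time = 18
  J2 runs 2 units, time = 20
  J3 runs 2 units, time = 22
  J4 runs 2 units, time = 24
  J1 runs 2 units, time = 26
  J3 runs 2 units, time = 28
  J4 runs 2 units, time = 30
  J1 runs 2 units, time = 32
  J3 runs 2 units, time = 34
  J4 runs 2 units, time = 36
  J1 runs 2 units, time = 38
  J3 runs 2 units, time = 40
  J4 runs 2 units, time = 42
  J1 runs 2 units, time = 44
  J3 runs 1 units, time = 45
  J4 runs 2 units, time = 47
  J1 runs 1 units, time = 48
Finish times: [48, 20, 45, 47]
Average turnaround = 160/4 = 40.0

40.0


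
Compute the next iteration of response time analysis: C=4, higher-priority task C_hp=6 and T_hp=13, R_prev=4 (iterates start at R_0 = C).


R_next = C + ceil(R_prev / T_hp) * C_hp
ceil(4 / 13) = ceil(0.3077) = 1
Interference = 1 * 6 = 6
R_next = 4 + 6 = 10

10


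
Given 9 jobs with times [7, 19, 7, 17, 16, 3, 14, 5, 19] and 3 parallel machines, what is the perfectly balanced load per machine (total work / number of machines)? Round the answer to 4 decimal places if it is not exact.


Total processing time = 7 + 19 + 7 + 17 + 16 + 3 + 14 + 5 + 19 = 107
Number of machines = 3
Ideal balanced load = 107 / 3 = 35.6667

35.6667


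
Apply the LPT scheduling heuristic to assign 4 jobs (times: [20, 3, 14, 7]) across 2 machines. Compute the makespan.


Sort jobs in decreasing order (LPT): [20, 14, 7, 3]
Assign each job to the least loaded machine:
  Machine 1: jobs [20, 3], load = 23
  Machine 2: jobs [14, 7], load = 21
Makespan = max load = 23

23


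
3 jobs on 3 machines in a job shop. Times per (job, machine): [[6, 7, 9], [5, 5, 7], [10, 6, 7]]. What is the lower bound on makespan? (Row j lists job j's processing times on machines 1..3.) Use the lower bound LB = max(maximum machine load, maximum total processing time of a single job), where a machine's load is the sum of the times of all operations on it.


Machine loads:
  Machine 1: 6 + 5 + 10 = 21
  Machine 2: 7 + 5 + 6 = 18
  Machine 3: 9 + 7 + 7 = 23
Max machine load = 23
Job totals:
  Job 1: 22
  Job 2: 17
  Job 3: 23
Max job total = 23
Lower bound = max(23, 23) = 23

23
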